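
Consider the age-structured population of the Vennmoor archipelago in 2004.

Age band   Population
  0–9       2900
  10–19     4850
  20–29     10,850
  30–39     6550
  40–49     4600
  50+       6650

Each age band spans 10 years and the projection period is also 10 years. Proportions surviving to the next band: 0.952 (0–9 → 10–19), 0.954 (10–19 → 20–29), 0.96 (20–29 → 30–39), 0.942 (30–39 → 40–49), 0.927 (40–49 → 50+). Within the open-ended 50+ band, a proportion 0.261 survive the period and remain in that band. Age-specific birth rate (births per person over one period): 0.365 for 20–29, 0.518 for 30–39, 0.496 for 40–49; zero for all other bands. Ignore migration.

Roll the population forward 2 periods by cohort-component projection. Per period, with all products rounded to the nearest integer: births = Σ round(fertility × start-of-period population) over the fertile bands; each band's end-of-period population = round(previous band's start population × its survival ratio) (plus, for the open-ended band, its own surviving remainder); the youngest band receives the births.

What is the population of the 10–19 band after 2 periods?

— Period 1 —
Births: 10850 × 0.365 = 3960, 6550 × 0.518 = 3393, 4600 × 0.496 = 2282 → total 9635
10–19: 2900 × 0.952 = 2761
20–29: 4850 × 0.954 = 4627
30–39: 10850 × 0.96 = 10416
40–49: 6550 × 0.942 = 6170
50+: 4600 × 0.927 + 6650 × 0.261 = 4264 + 1736 = 6000
→ [9635, 2761, 4627, 10416, 6170, 6000]
— Period 2 —
Births: 4627 × 0.365 = 1689, 10416 × 0.518 = 5395, 6170 × 0.496 = 3060 → total 10144
10–19: 9635 × 0.952 = 9173
20–29: 2761 × 0.954 = 2634
30–39: 4627 × 0.96 = 4442
40–49: 10416 × 0.942 = 9812
50+: 6170 × 0.927 + 6000 × 0.261 = 5720 + 1566 = 7286
→ [10144, 9173, 2634, 4442, 9812, 7286]

9173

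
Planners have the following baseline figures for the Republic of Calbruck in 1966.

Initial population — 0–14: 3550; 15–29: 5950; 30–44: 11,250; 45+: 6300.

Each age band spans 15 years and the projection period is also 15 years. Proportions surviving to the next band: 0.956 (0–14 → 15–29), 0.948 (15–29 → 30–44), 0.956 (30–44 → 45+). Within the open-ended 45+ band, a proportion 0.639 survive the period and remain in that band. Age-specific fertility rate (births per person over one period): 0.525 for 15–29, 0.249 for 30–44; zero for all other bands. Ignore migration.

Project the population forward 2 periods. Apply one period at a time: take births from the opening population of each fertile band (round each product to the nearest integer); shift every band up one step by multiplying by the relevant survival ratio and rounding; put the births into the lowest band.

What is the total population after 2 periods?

26907

(Groups numbered youngest = 1 to oldest = 4.)
Period 1.
Births: 5950 * 0.525 = 3124  |  11250 * 0.249 = 2801 ⇒ total 5925
Group 2: 3550 * 0.956 = 3394
Group 3: 5950 * 0.948 = 5641
Group 4: 11250 * 0.956 + 6300 * 0.639 = 10755 + 4026 = 14781
Giving 5925 / 3394 / 5641 / 14781.
Period 2.
Births: 3394 * 0.525 = 1782  |  5641 * 0.249 = 1405 ⇒ total 3187
Group 2: 5925 * 0.956 = 5664
Group 3: 3394 * 0.948 = 3218
Group 4: 5641 * 0.956 + 14781 * 0.639 = 5393 + 9445 = 14838
Giving 3187 / 5664 / 3218 / 14838.
Total after period 2: 3187 + 5664 + 3218 + 14838 = 26907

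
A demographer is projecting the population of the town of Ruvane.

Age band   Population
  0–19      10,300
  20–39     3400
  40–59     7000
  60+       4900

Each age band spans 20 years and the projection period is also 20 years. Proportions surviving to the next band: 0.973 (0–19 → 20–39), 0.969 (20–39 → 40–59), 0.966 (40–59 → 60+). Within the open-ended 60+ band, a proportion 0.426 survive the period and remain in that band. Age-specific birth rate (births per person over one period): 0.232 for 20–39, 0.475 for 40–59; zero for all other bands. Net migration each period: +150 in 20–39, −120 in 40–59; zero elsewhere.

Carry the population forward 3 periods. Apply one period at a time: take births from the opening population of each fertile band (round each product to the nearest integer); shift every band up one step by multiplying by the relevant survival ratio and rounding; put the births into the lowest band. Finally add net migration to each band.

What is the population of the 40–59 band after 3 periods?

3904

Let band 1 be 0–19 through band 4 = 60+.
Period 1:
Births: 3400 × 0.232 = 789 ; 7000 × 0.475 = 3325 ⇒ total 4114
Band 2: 10300 × 0.973 = 10022
Band 3: 3400 × 0.969 = 3295
Band 4: 7000 × 0.966 + 4900 × 0.426 = 6762 + 2087 = 8849
Net migration: Band 2 + 150 → 10172; Band 3 − 120 → 3175
End of period: [4114, 10172, 3175, 8849]
Period 2:
Births: 10172 × 0.232 = 2360 ; 3175 × 0.475 = 1508 ⇒ total 3868
Band 2: 4114 × 0.973 = 4003
Band 3: 10172 × 0.969 = 9857
Band 4: 3175 × 0.966 + 8849 × 0.426 = 3067 + 3770 = 6837
Net migration: Band 2 + 150 → 4153; Band 3 − 120 → 9737
End of period: [3868, 4153, 9737, 6837]
Period 3:
Births: 4153 × 0.232 = 963 ; 9737 × 0.475 = 4625 ⇒ total 5588
Band 2: 3868 × 0.973 = 3764
Band 3: 4153 × 0.969 = 4024
Band 4: 9737 × 0.966 + 6837 × 0.426 = 9406 + 2913 = 12319
Net migration: Band 2 + 150 → 3914; Band 3 − 120 → 3904
End of period: [5588, 3914, 3904, 12319]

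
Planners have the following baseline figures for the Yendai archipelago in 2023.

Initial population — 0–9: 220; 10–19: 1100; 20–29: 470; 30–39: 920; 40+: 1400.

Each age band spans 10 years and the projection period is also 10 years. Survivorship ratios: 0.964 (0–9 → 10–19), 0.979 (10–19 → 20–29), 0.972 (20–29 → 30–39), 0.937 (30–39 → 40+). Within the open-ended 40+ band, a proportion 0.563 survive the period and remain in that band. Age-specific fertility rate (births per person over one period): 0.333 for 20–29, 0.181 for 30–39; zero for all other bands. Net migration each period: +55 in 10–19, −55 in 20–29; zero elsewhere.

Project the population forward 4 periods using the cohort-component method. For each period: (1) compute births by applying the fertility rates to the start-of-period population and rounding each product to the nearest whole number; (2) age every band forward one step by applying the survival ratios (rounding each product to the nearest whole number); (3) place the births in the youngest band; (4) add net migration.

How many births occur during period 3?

(Groups numbered youngest = 1 to oldest = 5.)
— Period 1 —
Births: 470 * 0.333 = 157  |  920 * 0.181 = 167 — total 324
Group 2: 220 * 0.964 = 212
Group 3: 1100 * 0.979 = 1077
Group 4: 470 * 0.972 = 457
Group 5: 920 * 0.937 + 1400 * 0.563 = 862 + 788 = 1650
Net migration: Group 2 + 55 → 267; Group 3 − 55 → 1022
End of period: [324, 267, 1022, 457, 1650]
— Period 2 —
Births: 1022 * 0.333 = 340  |  457 * 0.181 = 83 — total 423
Group 2: 324 * 0.964 = 312
Group 3: 267 * 0.979 = 261
Group 4: 1022 * 0.972 = 993
Group 5: 457 * 0.937 + 1650 * 0.563 = 428 + 929 = 1357
Net migration: Group 2 + 55 → 367; Group 3 − 55 → 206
End of period: [423, 367, 206, 993, 1357]
— Period 3 —
Births: 206 * 0.333 = 69  |  993 * 0.181 = 180 — total 249
Group 2: 423 * 0.964 = 408
Group 3: 367 * 0.979 = 359
Group 4: 206 * 0.972 = 200
Group 5: 993 * 0.937 + 1357 * 0.563 = 930 + 764 = 1694
Net migration: Group 2 + 55 → 463; Group 3 − 55 → 304
End of period: [249, 463, 304, 200, 1694]

249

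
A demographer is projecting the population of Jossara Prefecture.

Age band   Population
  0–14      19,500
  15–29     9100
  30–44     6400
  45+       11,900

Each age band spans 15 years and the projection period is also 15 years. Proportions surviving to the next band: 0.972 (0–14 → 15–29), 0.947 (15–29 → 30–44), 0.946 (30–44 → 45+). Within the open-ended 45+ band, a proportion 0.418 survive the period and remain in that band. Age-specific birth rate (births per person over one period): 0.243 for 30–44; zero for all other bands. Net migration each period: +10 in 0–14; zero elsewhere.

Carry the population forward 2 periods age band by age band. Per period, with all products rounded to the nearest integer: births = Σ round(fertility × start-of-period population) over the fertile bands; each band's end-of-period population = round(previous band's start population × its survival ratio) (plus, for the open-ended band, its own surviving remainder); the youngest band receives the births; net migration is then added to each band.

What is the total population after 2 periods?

34337

Period 1.
Births: 6400 × 0.243 = 1555
15–29: 19500 × 0.972 = 18954
30–44: 9100 × 0.947 = 8618
45+: 6400 × 0.946 + 11900 × 0.418 = 6054 + 4974 = 11028
Net migration: 0–14 + 10 → 1565
End of period: [1565, 18954, 8618, 11028]
Period 2.
Births: 8618 × 0.243 = 2094
15–29: 1565 × 0.972 = 1521
30–44: 18954 × 0.947 = 17949
45+: 8618 × 0.946 + 11028 × 0.418 = 8153 + 4610 = 12763
Net migration: 0–14 + 10 → 2104
End of period: [2104, 1521, 17949, 12763]
Total after period 2: 2104 + 1521 + 17949 + 12763 = 34337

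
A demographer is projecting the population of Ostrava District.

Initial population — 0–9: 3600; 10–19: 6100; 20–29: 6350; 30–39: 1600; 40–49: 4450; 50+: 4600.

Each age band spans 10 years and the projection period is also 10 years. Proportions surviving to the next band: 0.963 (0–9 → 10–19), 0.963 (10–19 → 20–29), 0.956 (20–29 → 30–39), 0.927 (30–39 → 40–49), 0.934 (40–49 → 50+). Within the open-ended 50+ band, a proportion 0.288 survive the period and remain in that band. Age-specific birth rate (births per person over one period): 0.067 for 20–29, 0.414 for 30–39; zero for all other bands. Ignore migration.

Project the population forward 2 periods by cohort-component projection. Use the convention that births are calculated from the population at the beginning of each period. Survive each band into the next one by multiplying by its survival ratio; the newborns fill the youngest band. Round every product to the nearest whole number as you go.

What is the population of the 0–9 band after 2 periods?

Let band 1 be 0–9 through band 6 = 50+.
[period 1]
Births: 6350 × 0.067 = 425, 1600 × 0.414 = 662 ⇒ total 1087
Band 2: 3600 × 0.963 = 3467
Band 3: 6100 × 0.963 = 5874
Band 4: 6350 × 0.956 = 6071
Band 5: 1600 × 0.927 = 1483
Band 6: 4450 × 0.934 + 4600 × 0.288 = 4156 + 1325 = 5481
→ [1087, 3467, 5874, 6071, 1483, 5481]
[period 2]
Births: 5874 × 0.067 = 394, 6071 × 0.414 = 2513 ⇒ total 2907
Band 2: 1087 × 0.963 = 1047
Band 3: 3467 × 0.963 = 3339
Band 4: 5874 × 0.956 = 5616
Band 5: 6071 × 0.927 = 5628
Band 6: 1483 × 0.934 + 5481 × 0.288 = 1385 + 1579 = 2964
→ [2907, 1047, 3339, 5616, 5628, 2964]

2907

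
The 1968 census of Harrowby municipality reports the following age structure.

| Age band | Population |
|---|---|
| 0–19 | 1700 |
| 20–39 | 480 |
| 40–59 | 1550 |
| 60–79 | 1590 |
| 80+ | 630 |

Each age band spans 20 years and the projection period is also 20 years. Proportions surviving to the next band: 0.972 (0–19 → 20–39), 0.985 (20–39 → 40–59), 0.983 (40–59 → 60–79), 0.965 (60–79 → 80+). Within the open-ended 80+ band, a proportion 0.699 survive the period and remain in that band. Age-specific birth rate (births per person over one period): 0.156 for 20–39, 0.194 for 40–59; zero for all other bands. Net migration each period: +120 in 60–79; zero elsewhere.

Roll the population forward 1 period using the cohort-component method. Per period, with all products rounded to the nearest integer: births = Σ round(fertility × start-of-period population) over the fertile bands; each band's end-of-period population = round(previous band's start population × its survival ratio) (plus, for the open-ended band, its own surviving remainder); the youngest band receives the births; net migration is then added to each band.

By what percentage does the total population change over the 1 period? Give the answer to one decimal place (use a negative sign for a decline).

2.8

Period 1.
Births: 480 × 0.156 = 75 ; 1550 × 0.194 = 301 — total 376
20–39: 1700 × 0.972 = 1652
40–59: 480 × 0.985 = 473
60–79: 1550 × 0.983 = 1524
80+: 1590 × 0.965 + 630 × 0.699 = 1534 + 440 = 1974
Net migration: 60–79 + 120 → 1644
Population now: 0–19=376, 20–39=1652, 40–59=473, 60–79=1644, 80+=1974
Total: 5950 → 6119; change = 169; percentage change = 2.8%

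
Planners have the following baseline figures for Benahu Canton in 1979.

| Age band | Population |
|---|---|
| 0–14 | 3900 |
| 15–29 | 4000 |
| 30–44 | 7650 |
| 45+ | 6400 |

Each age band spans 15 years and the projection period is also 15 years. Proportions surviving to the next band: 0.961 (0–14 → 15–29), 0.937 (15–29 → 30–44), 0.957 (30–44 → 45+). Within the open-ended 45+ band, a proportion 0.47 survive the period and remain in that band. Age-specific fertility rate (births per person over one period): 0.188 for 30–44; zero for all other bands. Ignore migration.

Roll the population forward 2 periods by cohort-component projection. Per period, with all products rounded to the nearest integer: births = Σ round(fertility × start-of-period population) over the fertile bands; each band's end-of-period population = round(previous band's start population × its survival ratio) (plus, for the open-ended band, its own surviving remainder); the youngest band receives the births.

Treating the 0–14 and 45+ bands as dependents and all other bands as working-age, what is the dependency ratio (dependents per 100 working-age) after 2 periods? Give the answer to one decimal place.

186.9

[period 1]
Births: 7650 × 0.188 = 1438
15–29: 3900 × 0.961 = 3748
30–44: 4000 × 0.937 = 3748
45+: 7650 × 0.957 + 6400 × 0.47 = 7321 + 3008 = 10329
→ [1438, 3748, 3748, 10329]
[period 2]
Births: 3748 × 0.188 = 705
15–29: 1438 × 0.961 = 1382
30–44: 3748 × 0.937 = 3512
45+: 3748 × 0.957 + 10329 × 0.47 = 3587 + 4855 = 8442
→ [705, 1382, 3512, 8442]
Dependents (band 0–14 + band 45+) = 705 + 8442 = 9147; working-age = 4894; ratio = 9147/4894 × 100 = 186.9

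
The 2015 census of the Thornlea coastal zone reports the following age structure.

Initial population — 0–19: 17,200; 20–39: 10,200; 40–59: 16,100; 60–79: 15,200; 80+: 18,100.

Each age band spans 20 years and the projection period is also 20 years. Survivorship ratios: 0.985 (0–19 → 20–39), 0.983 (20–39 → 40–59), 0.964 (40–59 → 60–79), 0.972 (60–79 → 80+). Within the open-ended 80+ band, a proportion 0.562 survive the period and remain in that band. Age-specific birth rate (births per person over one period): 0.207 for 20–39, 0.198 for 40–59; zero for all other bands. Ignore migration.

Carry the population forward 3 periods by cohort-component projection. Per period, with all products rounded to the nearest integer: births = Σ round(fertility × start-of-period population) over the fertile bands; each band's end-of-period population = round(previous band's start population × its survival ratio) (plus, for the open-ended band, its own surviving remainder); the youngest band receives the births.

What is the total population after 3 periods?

Let band 1 be 0–19 through band 5 = 80+.
After projecting period 1:
Births: 10200 × 0.207 = 2111 ; 16100 × 0.198 = 3188 → 5299
Band 2: 17200 × 0.985 = 16942
Band 3: 10200 × 0.983 = 10027
Band 4: 16100 × 0.964 = 15520
Band 5: 15200 × 0.972 + 18100 × 0.562 = 14774 + 10172 = 24946
Giving 5299 / 16942 / 10027 / 15520 / 24946.
After projecting period 2:
Births: 16942 × 0.207 = 3507 ; 10027 × 0.198 = 1985 → 5492
Band 2: 5299 × 0.985 = 5220
Band 3: 16942 × 0.983 = 16654
Band 4: 10027 × 0.964 = 9666
Band 5: 15520 × 0.972 + 24946 × 0.562 = 15085 + 14020 = 29105
Giving 5492 / 5220 / 16654 / 9666 / 29105.
After projecting period 3:
Births: 5220 × 0.207 = 1081 ; 16654 × 0.198 = 3297 → 4378
Band 2: 5492 × 0.985 = 5410
Band 3: 5220 × 0.983 = 5131
Band 4: 16654 × 0.964 = 16054
Band 5: 9666 × 0.972 + 29105 × 0.562 = 9395 + 16357 = 25752
Giving 4378 / 5410 / 5131 / 16054 / 25752.
Total after period 3: 4378 + 5410 + 5131 + 16054 + 25752 = 56725

56725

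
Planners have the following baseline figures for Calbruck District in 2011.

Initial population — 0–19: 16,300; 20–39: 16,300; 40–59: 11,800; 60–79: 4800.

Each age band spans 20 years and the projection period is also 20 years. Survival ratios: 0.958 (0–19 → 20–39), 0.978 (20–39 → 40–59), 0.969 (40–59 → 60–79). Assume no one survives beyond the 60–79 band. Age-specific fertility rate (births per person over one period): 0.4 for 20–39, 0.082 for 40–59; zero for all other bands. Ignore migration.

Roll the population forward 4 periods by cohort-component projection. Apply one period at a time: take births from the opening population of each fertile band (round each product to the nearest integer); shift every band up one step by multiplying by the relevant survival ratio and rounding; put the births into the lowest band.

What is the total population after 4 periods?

Let band 1 be 0–19 through band 4 = 60–79.
Period 1:
Births: 16300 × 0.4 = 6520 ; 11800 × 0.082 = 968 → 7488
Band 2: 16300 × 0.958 = 15615
Band 3: 16300 × 0.978 = 15941
Band 4: 11800 × 0.969 = 11434
End of period: [7488, 15615, 15941, 11434]
Period 2:
Births: 15615 × 0.4 = 6246 ; 15941 × 0.082 = 1307 → 7553
Band 2: 7488 × 0.958 = 7174
Band 3: 15615 × 0.978 = 15271
Band 4: 15941 × 0.969 = 15447
End of period: [7553, 7174, 15271, 15447]
Period 3:
Births: 7174 × 0.4 = 2870 ; 15271 × 0.082 = 1252 → 4122
Band 2: 7553 × 0.958 = 7236
Band 3: 7174 × 0.978 = 7016
Band 4: 15271 × 0.969 = 14798
End of period: [4122, 7236, 7016, 14798]
Period 4:
Births: 7236 × 0.4 = 2894 ; 7016 × 0.082 = 575 → 3469
Band 2: 4122 × 0.958 = 3949
Band 3: 7236 × 0.978 = 7077
Band 4: 7016 × 0.969 = 6799
End of period: [3469, 3949, 7077, 6799]
Total after period 4: 3469 + 3949 + 7077 + 6799 = 21294

21294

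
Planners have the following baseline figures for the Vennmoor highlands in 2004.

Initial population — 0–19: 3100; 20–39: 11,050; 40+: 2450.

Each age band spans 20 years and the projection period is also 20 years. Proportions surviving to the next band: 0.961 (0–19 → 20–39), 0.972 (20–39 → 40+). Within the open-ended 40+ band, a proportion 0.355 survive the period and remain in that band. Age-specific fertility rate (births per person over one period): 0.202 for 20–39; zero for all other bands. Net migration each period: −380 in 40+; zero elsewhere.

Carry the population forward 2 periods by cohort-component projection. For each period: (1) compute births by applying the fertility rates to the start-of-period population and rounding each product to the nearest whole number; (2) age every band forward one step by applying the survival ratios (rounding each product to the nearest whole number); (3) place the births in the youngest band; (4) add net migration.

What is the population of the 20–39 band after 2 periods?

[period 1]
Births: 11050 × 0.202 = 2232
20–39: 3100 × 0.961 = 2979
40+: 11050 × 0.972 + 2450 × 0.355 = 10741 + 870 = 11611
Net migration: 40+ − 380 → 11231
Population now: 0–19=2232, 20–39=2979, 40+=11231
[period 2]
Births: 2979 × 0.202 = 602
20–39: 2232 × 0.961 = 2145
40+: 2979 × 0.972 + 11231 × 0.355 = 2896 + 3987 = 6883
Net migration: 40+ − 380 → 6503
Population now: 0–19=602, 20–39=2145, 40+=6503

2145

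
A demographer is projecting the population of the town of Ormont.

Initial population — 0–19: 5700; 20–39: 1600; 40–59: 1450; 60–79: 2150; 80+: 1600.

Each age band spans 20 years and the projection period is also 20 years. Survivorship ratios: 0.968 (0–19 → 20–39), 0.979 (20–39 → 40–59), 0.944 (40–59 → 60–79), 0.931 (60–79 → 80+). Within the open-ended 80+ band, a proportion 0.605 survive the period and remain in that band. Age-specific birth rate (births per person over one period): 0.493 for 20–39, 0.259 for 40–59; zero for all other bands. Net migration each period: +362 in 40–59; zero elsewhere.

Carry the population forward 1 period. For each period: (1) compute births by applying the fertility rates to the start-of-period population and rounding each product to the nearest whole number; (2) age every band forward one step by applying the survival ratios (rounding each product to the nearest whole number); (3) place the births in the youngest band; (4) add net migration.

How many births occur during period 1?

1165

Period 1:
Births: 1600 × 0.493 = 789  |  1450 × 0.259 = 376 → 1165
20–39: 5700 × 0.968 = 5518
40–59: 1600 × 0.979 = 1566
60–79: 1450 × 0.944 = 1369
80+: 2150 × 0.931 + 1600 × 0.605 = 2002 + 968 = 2970
Net migration: 40–59 + 362 → 1928
Giving 1165 / 5518 / 1928 / 1369 / 2970.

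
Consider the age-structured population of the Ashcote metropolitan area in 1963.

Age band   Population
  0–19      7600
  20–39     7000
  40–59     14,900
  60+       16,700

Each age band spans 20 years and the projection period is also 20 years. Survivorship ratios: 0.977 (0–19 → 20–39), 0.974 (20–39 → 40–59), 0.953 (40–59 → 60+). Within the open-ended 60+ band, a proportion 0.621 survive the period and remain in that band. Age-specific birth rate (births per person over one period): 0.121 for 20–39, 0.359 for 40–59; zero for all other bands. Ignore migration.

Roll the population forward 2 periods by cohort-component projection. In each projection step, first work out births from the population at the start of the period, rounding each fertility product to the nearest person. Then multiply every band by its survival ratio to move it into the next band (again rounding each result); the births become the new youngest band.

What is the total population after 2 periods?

— Period 1 —
Births: 7000 * 0.121 = 847  |  14900 * 0.359 = 5349 → total 6196
20–39: 7600 * 0.977 = 7425
40–59: 7000 * 0.974 = 6818
60+: 14900 * 0.953 + 16700 * 0.621 = 14200 + 10371 = 24571
→ [6196, 7425, 6818, 24571]
— Period 2 —
Births: 7425 * 0.121 = 898  |  6818 * 0.359 = 2448 → total 3346
20–39: 6196 * 0.977 = 6053
40–59: 7425 * 0.974 = 7232
60+: 6818 * 0.953 + 24571 * 0.621 = 6498 + 15259 = 21757
→ [3346, 6053, 7232, 21757]
Total after period 2: 3346 + 6053 + 7232 + 21757 = 38388

38388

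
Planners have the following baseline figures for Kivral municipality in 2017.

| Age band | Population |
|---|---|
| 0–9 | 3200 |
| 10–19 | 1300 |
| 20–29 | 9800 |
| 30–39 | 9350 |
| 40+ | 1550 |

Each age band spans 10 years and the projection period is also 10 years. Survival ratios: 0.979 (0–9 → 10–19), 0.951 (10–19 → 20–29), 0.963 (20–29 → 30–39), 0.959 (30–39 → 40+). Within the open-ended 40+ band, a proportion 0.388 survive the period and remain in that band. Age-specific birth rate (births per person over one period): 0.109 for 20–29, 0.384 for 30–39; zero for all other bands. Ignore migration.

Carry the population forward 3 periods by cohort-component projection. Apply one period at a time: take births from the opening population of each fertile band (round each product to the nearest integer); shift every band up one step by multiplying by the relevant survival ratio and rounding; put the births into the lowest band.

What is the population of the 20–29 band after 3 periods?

— Period 1 —
Births: 9800 × 0.109 = 1068  |  9350 × 0.384 = 3590 → 4658
10–19: 3200 × 0.979 = 3133
20–29: 1300 × 0.951 = 1236
30–39: 9800 × 0.963 = 9437
40+: 9350 × 0.959 + 1550 × 0.388 = 8967 + 601 = 9568
Giving 4658 / 3133 / 1236 / 9437 / 9568.
— Period 2 —
Births: 1236 × 0.109 = 135  |  9437 × 0.384 = 3624 → 3759
10–19: 4658 × 0.979 = 4560
20–29: 3133 × 0.951 = 2979
30–39: 1236 × 0.963 = 1190
40+: 9437 × 0.959 + 9568 × 0.388 = 9050 + 3712 = 12762
Giving 3759 / 4560 / 2979 / 1190 / 12762.
— Period 3 —
Births: 2979 × 0.109 = 325  |  1190 × 0.384 = 457 → 782
10–19: 3759 × 0.979 = 3680
20–29: 4560 × 0.951 = 4337
30–39: 2979 × 0.963 = 2869
40+: 1190 × 0.959 + 12762 × 0.388 = 1141 + 4952 = 6093
Giving 782 / 3680 / 4337 / 2869 / 6093.

4337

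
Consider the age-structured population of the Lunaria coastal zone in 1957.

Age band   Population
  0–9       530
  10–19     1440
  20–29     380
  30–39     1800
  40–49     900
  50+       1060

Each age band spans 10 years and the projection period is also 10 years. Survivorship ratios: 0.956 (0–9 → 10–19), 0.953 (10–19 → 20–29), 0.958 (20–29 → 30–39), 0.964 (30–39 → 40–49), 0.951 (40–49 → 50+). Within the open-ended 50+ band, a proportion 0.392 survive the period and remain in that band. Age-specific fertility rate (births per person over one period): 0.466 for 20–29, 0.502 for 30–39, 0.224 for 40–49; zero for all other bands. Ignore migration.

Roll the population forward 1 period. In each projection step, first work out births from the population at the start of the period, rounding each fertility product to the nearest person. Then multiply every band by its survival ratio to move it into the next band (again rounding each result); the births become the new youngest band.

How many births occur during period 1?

1283

— Period 1 —
Births: 380 × 0.466 = 177, 1800 × 0.502 = 904, 900 × 0.224 = 202 ⇒ total 1283
10–19: 530 × 0.956 = 507
20–29: 1440 × 0.953 = 1372
30–39: 380 × 0.958 = 364
40–49: 1800 × 0.964 = 1735
50+: 900 × 0.951 + 1060 × 0.392 = 856 + 416 = 1272
Population now: 0–9=1283, 10–19=507, 20–29=1372, 30–39=364, 40–49=1735, 50+=1272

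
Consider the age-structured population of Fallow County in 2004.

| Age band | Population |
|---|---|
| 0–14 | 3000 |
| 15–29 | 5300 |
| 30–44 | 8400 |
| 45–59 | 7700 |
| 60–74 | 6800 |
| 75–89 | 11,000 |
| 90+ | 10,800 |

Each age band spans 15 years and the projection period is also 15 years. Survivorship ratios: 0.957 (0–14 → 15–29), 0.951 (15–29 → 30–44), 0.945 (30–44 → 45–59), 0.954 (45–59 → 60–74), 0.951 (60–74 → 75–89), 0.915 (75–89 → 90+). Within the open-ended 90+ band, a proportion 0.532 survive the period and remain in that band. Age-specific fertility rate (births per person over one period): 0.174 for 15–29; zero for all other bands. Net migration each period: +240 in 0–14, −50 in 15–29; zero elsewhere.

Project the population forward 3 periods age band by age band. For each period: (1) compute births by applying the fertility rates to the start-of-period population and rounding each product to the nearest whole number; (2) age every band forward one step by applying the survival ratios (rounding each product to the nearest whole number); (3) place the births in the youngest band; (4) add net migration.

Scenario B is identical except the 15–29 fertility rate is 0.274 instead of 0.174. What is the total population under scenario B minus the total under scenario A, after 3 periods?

996

Numbering the groups 1..7 from youngest to oldest:
After projecting period 1:
Births: 5300 * 0.174 = 922
Group 2: 3000 * 0.957 = 2871
Group 3: 5300 * 0.951 = 5040
Group 4: 8400 * 0.945 = 7938
Group 5: 7700 * 0.954 = 7346
Group 6: 6800 * 0.951 = 6467
Group 7: 11000 * 0.915 + 10800 * 0.532 = 10065 + 5746 = 15811
Net migration: Group 1 + 240 → 1162; Group 2 − 50 → 2821
Population now: 0–14=1162, 15–29=2821, 30–44=5040, 45–59=7938, 60–74=7346, 75–89=6467, 90+=15811
After projecting period 2:
Births: 2821 * 0.174 = 491
Group 2: 1162 * 0.957 = 1112
Group 3: 2821 * 0.951 = 2683
Group 4: 5040 * 0.945 = 4763
Group 5: 7938 * 0.954 = 7573
Group 6: 7346 * 0.951 = 6986
Group 7: 6467 * 0.915 + 15811 * 0.532 = 5917 + 8411 = 14328
Net migration: Group 1 + 240 → 731; Group 2 − 50 → 1062
Population now: 0–14=731, 15–29=1062, 30–44=2683, 45–59=4763, 60–74=7573, 75–89=6986, 90+=14328
After projecting period 3:
Births: 1062 * 0.174 = 185
Group 2: 731 * 0.957 = 700
Group 3: 1062 * 0.951 = 1010
Group 4: 2683 * 0.945 = 2535
Group 5: 4763 * 0.954 = 4544
Group 6: 7573 * 0.951 = 7202
Group 7: 6986 * 0.915 + 14328 * 0.532 = 6392 + 7622 = 14014
Net migration: Group 1 + 240 → 425; Group 2 − 50 → 650
Population now: 0–14=425, 15–29=650, 30–44=1010, 45–59=2535, 60–74=4544, 75–89=7202, 90+=14014
Scenario A total after 3 periods: 30380
Scenario B projection —
After projecting period 1:
Births: 5300 * 0.274 = 1452
Group 2: 3000 * 0.957 = 2871
Group 3: 5300 * 0.951 = 5040
Group 4: 8400 * 0.945 = 7938
Group 5: 7700 * 0.954 = 7346
Group 6: 6800 * 0.951 = 6467
Group 7: 11000 * 0.915 + 10800 * 0.532 = 10065 + 5746 = 15811
Net migration: Group 1 + 240 → 1692; Group 2 − 50 → 2821
Population now: 0–14=1692, 15–29=2821, 30–44=5040, 45–59=7938, 60–74=7346, 75–89=6467, 90+=15811
After projecting period 2:
Births: 2821 * 0.274 = 773
Group 2: 1692 * 0.957 = 1619
Group 3: 2821 * 0.951 = 2683
Group 4: 5040 * 0.945 = 4763
Group 5: 7938 * 0.954 = 7573
Group 6: 7346 * 0.951 = 6986
Group 7: 6467 * 0.915 + 15811 * 0.532 = 5917 + 8411 = 14328
Net migration: Group 1 + 240 → 1013; Group 2 − 50 → 1569
Population now: 0–14=1013, 15–29=1569, 30–44=2683, 45–59=4763, 60–74=7573, 75–89=6986, 90+=14328
After projecting period 3:
Births: 1569 * 0.274 = 430
Group 2: 1013 * 0.957 = 969
Group 3: 1569 * 0.951 = 1492
Group 4: 2683 * 0.945 = 2535
Group 5: 4763 * 0.954 = 4544
Group 6: 7573 * 0.951 = 7202
Group 7: 6986 * 0.915 + 14328 * 0.532 = 6392 + 7622 = 14014
Net migration: Group 1 + 240 → 670; Group 2 − 50 → 919
Population now: 0–14=670, 15–29=919, 30–44=1492, 45–59=2535, 60–74=4544, 75–89=7202, 90+=14014
Scenario B total after 3 periods: 31376
Difference B − A = 31376 − 30380 = 996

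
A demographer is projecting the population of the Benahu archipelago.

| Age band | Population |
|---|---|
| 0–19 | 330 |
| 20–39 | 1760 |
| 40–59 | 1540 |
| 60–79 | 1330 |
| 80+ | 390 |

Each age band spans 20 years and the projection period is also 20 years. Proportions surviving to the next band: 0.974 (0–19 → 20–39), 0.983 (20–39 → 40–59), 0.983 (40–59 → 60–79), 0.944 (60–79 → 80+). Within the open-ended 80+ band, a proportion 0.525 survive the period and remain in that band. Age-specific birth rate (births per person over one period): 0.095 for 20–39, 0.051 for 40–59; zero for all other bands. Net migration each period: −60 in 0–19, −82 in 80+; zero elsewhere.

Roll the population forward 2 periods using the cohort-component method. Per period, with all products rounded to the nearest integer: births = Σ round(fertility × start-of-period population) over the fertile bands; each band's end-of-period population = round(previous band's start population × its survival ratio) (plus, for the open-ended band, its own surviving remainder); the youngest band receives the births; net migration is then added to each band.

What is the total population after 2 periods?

4327

(Bands numbered youngest = 1 to oldest = 5.)
After projecting period 1:
Births: 1760 * 0.095 = 167 ; 1540 * 0.051 = 79 ⇒ total 246
Band 2: 330 * 0.974 = 321
Band 3: 1760 * 0.983 = 1730
Band 4: 1540 * 0.983 = 1514
Band 5: 1330 * 0.944 + 390 * 0.525 = 1256 + 205 = 1461
Net migration: Band 1 − 60 → 186; Band 5 − 82 → 1379
Giving 186 / 321 / 1730 / 1514 / 1379.
After projecting period 2:
Births: 321 * 0.095 = 30 ; 1730 * 0.051 = 88 ⇒ total 118
Band 2: 186 * 0.974 = 181
Band 3: 321 * 0.983 = 316
Band 4: 1730 * 0.983 = 1701
Band 5: 1514 * 0.944 + 1379 * 0.525 = 1429 + 724 = 2153
Net migration: Band 1 − 60 → 58; Band 5 − 82 → 2071
Giving 58 / 181 / 316 / 1701 / 2071.
Total after period 2: 58 + 181 + 316 + 1701 + 2071 = 4327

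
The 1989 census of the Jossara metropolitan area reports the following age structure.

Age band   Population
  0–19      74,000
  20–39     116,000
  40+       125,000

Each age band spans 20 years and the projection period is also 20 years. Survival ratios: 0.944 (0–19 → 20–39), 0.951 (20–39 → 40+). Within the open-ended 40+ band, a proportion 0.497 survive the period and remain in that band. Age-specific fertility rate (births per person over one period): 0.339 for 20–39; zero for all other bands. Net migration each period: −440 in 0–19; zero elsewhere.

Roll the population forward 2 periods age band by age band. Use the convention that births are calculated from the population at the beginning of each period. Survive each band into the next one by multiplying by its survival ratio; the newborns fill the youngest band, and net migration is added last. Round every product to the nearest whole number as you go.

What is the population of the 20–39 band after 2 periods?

36706

[period 1]
Births: 116000 × 0.339 = 39324
20–39: 74000 × 0.944 = 69856
40+: 116000 × 0.951 + 125000 × 0.497 = 110316 + 62125 = 172441
Net migration: 0–19 − 440 → 38884
Population now: 0–19=38884, 20–39=69856, 40+=172441
[period 2]
Births: 69856 × 0.339 = 23681
20–39: 38884 × 0.944 = 36706
40+: 69856 × 0.951 + 172441 × 0.497 = 66433 + 85703 = 152136
Net migration: 0–19 − 440 → 23241
Population now: 0–19=23241, 20–39=36706, 40+=152136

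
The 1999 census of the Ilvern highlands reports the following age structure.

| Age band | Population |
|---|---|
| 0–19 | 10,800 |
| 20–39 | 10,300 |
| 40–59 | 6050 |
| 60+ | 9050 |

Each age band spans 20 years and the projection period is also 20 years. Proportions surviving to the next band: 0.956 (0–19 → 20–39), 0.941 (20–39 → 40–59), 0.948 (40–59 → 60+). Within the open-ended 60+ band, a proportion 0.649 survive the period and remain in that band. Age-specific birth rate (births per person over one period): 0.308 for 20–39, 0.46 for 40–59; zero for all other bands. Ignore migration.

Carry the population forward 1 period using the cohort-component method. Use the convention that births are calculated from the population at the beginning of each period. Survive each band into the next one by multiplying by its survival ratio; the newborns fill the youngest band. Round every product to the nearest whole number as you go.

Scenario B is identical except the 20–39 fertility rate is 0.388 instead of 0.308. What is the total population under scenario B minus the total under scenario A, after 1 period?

824

(Groups numbered youngest = 1 to oldest = 4.)
[period 1]
Births: 10300 × 0.308 = 3172 ; 6050 × 0.46 = 2783 ⇒ total 5955
Group 2: 10800 × 0.956 = 10325
Group 3: 10300 × 0.941 = 9692
Group 4: 6050 × 0.948 + 9050 × 0.649 = 5735 + 5873 = 11608
→ [5955, 10325, 9692, 11608]
Scenario A total after 1 period: 37580
Scenario B projection —
[period 1]
Births: 10300 × 0.388 = 3996 ; 6050 × 0.46 = 2783 ⇒ total 6779
Group 2: 10800 × 0.956 = 10325
Group 3: 10300 × 0.941 = 9692
Group 4: 6050 × 0.948 + 9050 × 0.649 = 5735 + 5873 = 11608
→ [6779, 10325, 9692, 11608]
Scenario B total after 1 period: 38404
Difference B − A = 38404 − 37580 = 824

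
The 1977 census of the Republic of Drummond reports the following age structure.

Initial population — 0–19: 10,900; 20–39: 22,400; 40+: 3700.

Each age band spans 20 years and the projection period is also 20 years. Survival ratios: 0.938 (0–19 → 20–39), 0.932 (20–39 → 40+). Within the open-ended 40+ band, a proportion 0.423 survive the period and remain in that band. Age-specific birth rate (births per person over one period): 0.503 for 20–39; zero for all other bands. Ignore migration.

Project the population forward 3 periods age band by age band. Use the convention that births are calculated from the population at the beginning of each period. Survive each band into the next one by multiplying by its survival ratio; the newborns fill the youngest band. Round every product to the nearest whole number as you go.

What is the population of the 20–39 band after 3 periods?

4824

Period 1:
Births: 22400 × 0.503 = 11267
20–39: 10900 × 0.938 = 10224
40+: 22400 × 0.932 + 3700 × 0.423 = 20877 + 1565 = 22442
End of period: [11267, 10224, 22442]
Period 2:
Births: 10224 × 0.503 = 5143
20–39: 11267 × 0.938 = 10568
40+: 10224 × 0.932 + 22442 × 0.423 = 9529 + 9493 = 19022
End of period: [5143, 10568, 19022]
Period 3:
Births: 10568 × 0.503 = 5316
20–39: 5143 × 0.938 = 4824
40+: 10568 × 0.932 + 19022 × 0.423 = 9849 + 8046 = 17895
End of period: [5316, 4824, 17895]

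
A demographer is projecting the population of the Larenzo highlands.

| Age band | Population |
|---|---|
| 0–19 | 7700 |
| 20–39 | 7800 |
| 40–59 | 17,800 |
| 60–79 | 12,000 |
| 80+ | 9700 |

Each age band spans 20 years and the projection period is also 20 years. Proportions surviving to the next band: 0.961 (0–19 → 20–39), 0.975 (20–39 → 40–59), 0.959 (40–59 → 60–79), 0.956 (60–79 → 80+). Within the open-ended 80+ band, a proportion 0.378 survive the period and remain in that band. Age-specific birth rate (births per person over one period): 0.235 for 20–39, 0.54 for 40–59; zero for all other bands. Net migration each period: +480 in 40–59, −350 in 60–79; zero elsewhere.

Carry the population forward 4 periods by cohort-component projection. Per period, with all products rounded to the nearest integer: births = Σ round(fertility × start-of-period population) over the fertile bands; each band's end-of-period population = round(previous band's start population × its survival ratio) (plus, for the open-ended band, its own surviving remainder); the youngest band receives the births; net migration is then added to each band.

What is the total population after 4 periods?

Period 1.
Births: 7800 × 0.235 = 1833 ; 17800 × 0.54 = 9612 → total 11445
20–39: 7700 × 0.961 = 7400
40–59: 7800 × 0.975 = 7605
60–79: 17800 × 0.959 = 17070
80+: 12000 × 0.956 + 9700 × 0.378 = 11472 + 3667 = 15139
Net migration: 40–59 + 480 → 8085; 60–79 − 350 → 16720
Population now: 0–19=11445, 20–39=7400, 40–59=8085, 60–79=16720, 80+=15139
Period 2.
Births: 7400 × 0.235 = 1739 ; 8085 × 0.54 = 4366 → total 6105
20–39: 11445 × 0.961 = 10999
40–59: 7400 × 0.975 = 7215
60–79: 8085 × 0.959 = 7754
80+: 16720 × 0.956 + 15139 × 0.378 = 15984 + 5723 = 21707
Net migration: 40–59 + 480 → 7695; 60–79 − 350 → 7404
Population now: 0–19=6105, 20–39=10999, 40–59=7695, 60–79=7404, 80+=21707
Period 3.
Births: 10999 × 0.235 = 2585 ; 7695 × 0.54 = 4155 → total 6740
20–39: 6105 × 0.961 = 5867
40–59: 10999 × 0.975 = 10724
60–79: 7695 × 0.959 = 7380
80+: 7404 × 0.956 + 21707 × 0.378 = 7078 + 8205 = 15283
Net migration: 40–59 + 480 → 11204; 60–79 − 350 → 7030
Population now: 0–19=6740, 20–39=5867, 40–59=11204, 60–79=7030, 80+=15283
Period 4.
Births: 5867 × 0.235 = 1379 ; 11204 × 0.54 = 6050 → total 7429
20–39: 6740 × 0.961 = 6477
40–59: 5867 × 0.975 = 5720
60–79: 11204 × 0.959 = 10745
80+: 7030 × 0.956 + 15283 × 0.378 = 6721 + 5777 = 12498
Net migration: 40–59 + 480 → 6200; 60–79 − 350 → 10395
Population now: 0–19=7429, 20–39=6477, 40–59=6200, 60–79=10395, 80+=12498
Total after period 4: 7429 + 6477 + 6200 + 10395 + 12498 = 42999

42999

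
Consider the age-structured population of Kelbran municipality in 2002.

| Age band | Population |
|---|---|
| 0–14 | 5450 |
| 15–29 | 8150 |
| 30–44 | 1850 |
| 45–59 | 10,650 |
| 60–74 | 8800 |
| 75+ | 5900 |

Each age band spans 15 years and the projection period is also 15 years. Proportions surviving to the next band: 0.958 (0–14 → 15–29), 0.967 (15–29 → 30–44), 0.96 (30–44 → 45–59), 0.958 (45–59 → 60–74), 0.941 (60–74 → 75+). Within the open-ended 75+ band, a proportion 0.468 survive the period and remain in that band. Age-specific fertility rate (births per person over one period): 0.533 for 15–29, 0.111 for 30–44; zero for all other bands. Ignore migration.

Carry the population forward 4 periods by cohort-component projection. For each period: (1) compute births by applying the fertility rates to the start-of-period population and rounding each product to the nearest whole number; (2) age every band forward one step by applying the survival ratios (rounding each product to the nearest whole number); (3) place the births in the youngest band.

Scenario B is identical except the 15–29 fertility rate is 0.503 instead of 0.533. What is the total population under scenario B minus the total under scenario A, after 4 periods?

Period 1:
Births: 8150 × 0.533 = 4344  |  1850 × 0.111 = 205 → 4549
15–29: 5450 × 0.958 = 5221
30–44: 8150 × 0.967 = 7881
45–59: 1850 × 0.96 = 1776
60–74: 10650 × 0.958 = 10203
75+: 8800 × 0.941 + 5900 × 0.468 = 8281 + 2761 = 11042
Giving 4549 / 5221 / 7881 / 1776 / 10203 / 11042.
Period 2:
Births: 5221 × 0.533 = 2783  |  7881 × 0.111 = 875 → 3658
15–29: 4549 × 0.958 = 4358
30–44: 5221 × 0.967 = 5049
45–59: 7881 × 0.96 = 7566
60–74: 1776 × 0.958 = 1701
75+: 10203 × 0.941 + 11042 × 0.468 = 9601 + 5168 = 14769
Giving 3658 / 4358 / 5049 / 7566 / 1701 / 14769.
Period 3:
Births: 4358 × 0.533 = 2323  |  5049 × 0.111 = 560 → 2883
15–29: 3658 × 0.958 = 3504
30–44: 4358 × 0.967 = 4214
45–59: 5049 × 0.96 = 4847
60–74: 7566 × 0.958 = 7248
75+: 1701 × 0.941 + 14769 × 0.468 = 1601 + 6912 = 8513
Giving 2883 / 3504 / 4214 / 4847 / 7248 / 8513.
Period 4:
Births: 3504 × 0.533 = 1868  |  4214 × 0.111 = 468 → 2336
15–29: 2883 × 0.958 = 2762
30–44: 3504 × 0.967 = 3388
45–59: 4214 × 0.96 = 4045
60–74: 4847 × 0.958 = 4643
75+: 7248 × 0.941 + 8513 × 0.468 = 6820 + 3984 = 10804
Giving 2336 / 2762 / 3388 / 4045 / 4643 / 10804.
Scenario A total after 4 periods: 27978
Scenario B projection —
Period 1:
Births: 8150 × 0.503 = 4099  |  1850 × 0.111 = 205 → 4304
15–29: 5450 × 0.958 = 5221
30–44: 8150 × 0.967 = 7881
45–59: 1850 × 0.96 = 1776
60–74: 10650 × 0.958 = 10203
75+: 8800 × 0.941 + 5900 × 0.468 = 8281 + 2761 = 11042
Giving 4304 / 5221 / 7881 / 1776 / 10203 / 11042.
Period 2:
Births: 5221 × 0.503 = 2626  |  7881 × 0.111 = 875 → 3501
15–29: 4304 × 0.958 = 4123
30–44: 5221 × 0.967 = 5049
45–59: 7881 × 0.96 = 7566
60–74: 1776 × 0.958 = 1701
75+: 10203 × 0.941 + 11042 × 0.468 = 9601 + 5168 = 14769
Giving 3501 / 4123 / 5049 / 7566 / 1701 / 14769.
Period 3:
Births: 4123 × 0.503 = 2074  |  5049 × 0.111 = 560 → 2634
15–29: 3501 × 0.958 = 3354
30–44: 4123 × 0.967 = 3987
45–59: 5049 × 0.96 = 4847
60–74: 7566 × 0.958 = 7248
75+: 1701 × 0.941 + 14769 × 0.468 = 1601 + 6912 = 8513
Giving 2634 / 3354 / 3987 / 4847 / 7248 / 8513.
Period 4:
Births: 3354 × 0.503 = 1687  |  3987 × 0.111 = 443 → 2130
15–29: 2634 × 0.958 = 2523
30–44: 3354 × 0.967 = 3243
45–59: 3987 × 0.96 = 3828
60–74: 4847 × 0.958 = 4643
75+: 7248 × 0.941 + 8513 × 0.468 = 6820 + 3984 = 10804
Giving 2130 / 2523 / 3243 / 3828 / 4643 / 10804.
Scenario B total after 4 periods: 27171
Difference B − A = 27171 − 27978 = -807

-807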